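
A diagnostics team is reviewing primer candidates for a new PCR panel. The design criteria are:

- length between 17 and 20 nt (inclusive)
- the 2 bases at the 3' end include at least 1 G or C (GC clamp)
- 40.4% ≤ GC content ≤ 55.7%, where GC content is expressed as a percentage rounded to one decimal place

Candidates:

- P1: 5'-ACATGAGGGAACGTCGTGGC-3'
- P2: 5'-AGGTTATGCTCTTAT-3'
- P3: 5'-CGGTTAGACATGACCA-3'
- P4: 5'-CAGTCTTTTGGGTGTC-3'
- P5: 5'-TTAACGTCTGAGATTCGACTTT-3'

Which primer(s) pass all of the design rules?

P1 (20 nt, A=5 T=3 G=8 C=4): length 20 ✓; 3' end GC has 2 G/C ✓; GC 12/20 = 60.0%, outside 40.4–55.7% ✗ — fails.
P2 (15 nt, A=3 T=7 G=3 C=2): length 15, outside 17–20 ✗; 3' end AT has 0 G/C, need ≥1 ✗; GC 5/15 = 33.3%, outside 40.4–55.7% ✗ — fails.
P3 (16 nt, A=5 T=3 G=4 C=4): length 16, outside 17–20 ✗; 3' end CA has 1 G/C ✓; GC 8/16 = 50.0% ✓ — fails.
P4 (16 nt, A=1 T=7 G=5 C=3): length 16, outside 17–20 ✗; 3' end TC has 1 G/C ✓; GC 8/16 = 50.0% ✓ — fails.
P5 (22 nt, A=5 T=9 G=4 C=4): length 22, outside 17–20 ✗; 3' end TT has 0 G/C, need ≥1 ✗; GC 8/22 = 36.4%, outside 40.4–55.7% ✗ — fails.

None of the candidates satisfy all criteria.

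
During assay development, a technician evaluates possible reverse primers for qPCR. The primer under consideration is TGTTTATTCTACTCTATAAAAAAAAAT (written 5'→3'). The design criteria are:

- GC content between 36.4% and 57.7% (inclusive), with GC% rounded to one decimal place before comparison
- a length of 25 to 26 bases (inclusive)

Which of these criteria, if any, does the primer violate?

Base counts: A=12, T=11, G=1, C=3 (length 27).
GC content: GC 4/27 = 14.8%, outside 36.4–57.7% ✗
length: length 27, outside 25–26 ✗

Fails: GC content, length.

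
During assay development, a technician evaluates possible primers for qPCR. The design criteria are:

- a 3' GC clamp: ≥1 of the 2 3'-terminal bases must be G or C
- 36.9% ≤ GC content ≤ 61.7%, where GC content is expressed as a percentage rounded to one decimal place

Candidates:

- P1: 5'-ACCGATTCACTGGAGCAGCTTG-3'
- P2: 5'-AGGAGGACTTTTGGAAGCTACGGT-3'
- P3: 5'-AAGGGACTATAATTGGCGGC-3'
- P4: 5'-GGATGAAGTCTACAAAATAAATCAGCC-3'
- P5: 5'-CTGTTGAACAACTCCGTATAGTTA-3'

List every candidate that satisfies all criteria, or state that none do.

P1, P2, P3 and P4.

P1 (22 nt, A=5 T=5 G=6 C=6): 3' end TG has 1 G/C ✓; GC 12/22 = 54.5% ✓ — passes.
P2 (24 nt, A=6 T=6 G=9 C=3): 3' end GT has 1 G/C ✓; GC 12/24 = 50.0% ✓ — passes.
P3 (20 nt, A=6 T=4 G=7 C=3): 3' end GC has 2 G/C ✓; GC 10/20 = 50.0% ✓ — passes.
P4 (27 nt, A=12 T=5 G=5 C=5): 3' end CC has 2 G/C ✓; GC 10/27 = 37.0% ✓ — passes.
P5 (24 nt, A=7 T=8 G=4 C=5): 3' end TA has 0 G/C, need ≥1 ✗; GC 9/24 = 37.5% ✓ — fails.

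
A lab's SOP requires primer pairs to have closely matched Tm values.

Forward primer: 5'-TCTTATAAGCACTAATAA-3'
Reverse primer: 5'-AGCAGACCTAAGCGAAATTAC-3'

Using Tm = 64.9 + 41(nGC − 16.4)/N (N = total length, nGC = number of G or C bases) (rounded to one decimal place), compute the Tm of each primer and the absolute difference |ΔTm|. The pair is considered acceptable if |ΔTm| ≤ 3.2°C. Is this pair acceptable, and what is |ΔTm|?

|ΔTm| = 13.8°C; the pair is not acceptable.

Forward: G+C = 4, N = 18 → Tm = 64.9 + 41·(4 − 16.4)/18 = 36.7°C.
Reverse: G+C = 9, N = 21 → Tm = 64.9 + 41·(9 − 16.4)/21 = 50.5°C.
|ΔTm| = |36.7 − 50.5| = 13.8°C, > 3.2°C.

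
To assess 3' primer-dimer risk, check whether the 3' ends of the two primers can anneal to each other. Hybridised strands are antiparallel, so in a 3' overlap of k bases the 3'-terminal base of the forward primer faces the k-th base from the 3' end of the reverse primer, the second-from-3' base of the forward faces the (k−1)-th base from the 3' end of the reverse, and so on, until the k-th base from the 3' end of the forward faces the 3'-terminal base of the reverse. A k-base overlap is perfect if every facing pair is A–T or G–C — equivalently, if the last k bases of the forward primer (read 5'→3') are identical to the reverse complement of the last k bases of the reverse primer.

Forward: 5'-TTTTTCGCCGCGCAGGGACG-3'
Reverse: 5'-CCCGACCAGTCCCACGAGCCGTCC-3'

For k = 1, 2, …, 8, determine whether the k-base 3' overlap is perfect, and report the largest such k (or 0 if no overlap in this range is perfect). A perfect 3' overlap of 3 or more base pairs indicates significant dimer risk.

Longest perfect overlap: 5 complementary base pairs; significant dimer risk (threshold 3).

Last 8 bases (5'→3') — forward …CAGGGACG, reverse …AGCCGTCC.
Reverse complement of the reverse primer's last 8 bases: GGACGGCT; its first k bases are the reverse complement of the reverse primer's last k bases, so a perfect k-base overlap needs the forward primer's last k bases to equal them.
Comparing (forward last k vs required): k=1: G vs G ✓; k=2: CG vs GG ✗; k=3: ACG vs GGA ✗; k=4: GACG vs GGAC ✗; k=5: GGACG vs GGACG ✓; k=6: GGGACG vs GGACGG ✗; k=7: AGGGACG vs GGACGGC ✗; k=8: CAGGGACG vs GGACGGCT ✗.
Perfect overlaps at k = 1, 5; the largest is 5.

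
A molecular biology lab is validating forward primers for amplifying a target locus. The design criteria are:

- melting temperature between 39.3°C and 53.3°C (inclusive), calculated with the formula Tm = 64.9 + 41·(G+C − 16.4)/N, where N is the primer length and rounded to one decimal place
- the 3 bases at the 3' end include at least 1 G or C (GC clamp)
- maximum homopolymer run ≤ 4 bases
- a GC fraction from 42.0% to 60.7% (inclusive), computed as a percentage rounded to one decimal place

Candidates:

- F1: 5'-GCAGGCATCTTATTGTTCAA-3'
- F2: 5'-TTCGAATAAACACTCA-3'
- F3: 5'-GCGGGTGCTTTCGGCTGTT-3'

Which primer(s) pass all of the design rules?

F1 (20 nt, A=5 T=7 G=4 C=4): Tm = 64.9 + 41·(8 − 16.4)/20 = 47.7°C ✓; 3' end CAA has 1 G/C ✓; longest run = 2 ✓; GC 8/20 = 40.0%, outside 42.0–60.7% ✗ — fails.
F2 (16 nt, A=7 T=4 G=1 C=4): Tm = 64.9 + 41·(5 − 16.4)/16 = 35.7°C, outside 39.3–53.3°C ✗; 3' end TCA has 1 G/C ✓; longest run = 3 ✓; GC 5/16 = 31.3%, outside 42.0–60.7% ✗ — fails.
F3 (19 nt, A=0 T=7 G=8 C=4): Tm = 64.9 + 41·(12 − 16.4)/19 = 55.4°C, outside 39.3–53.3°C ✗; 3' end GTT has 1 G/C ✓; longest run = 3 ✓; GC 12/19 = 63.2%, outside 42.0–60.7% ✗ — fails.

None of the candidates satisfy all criteria.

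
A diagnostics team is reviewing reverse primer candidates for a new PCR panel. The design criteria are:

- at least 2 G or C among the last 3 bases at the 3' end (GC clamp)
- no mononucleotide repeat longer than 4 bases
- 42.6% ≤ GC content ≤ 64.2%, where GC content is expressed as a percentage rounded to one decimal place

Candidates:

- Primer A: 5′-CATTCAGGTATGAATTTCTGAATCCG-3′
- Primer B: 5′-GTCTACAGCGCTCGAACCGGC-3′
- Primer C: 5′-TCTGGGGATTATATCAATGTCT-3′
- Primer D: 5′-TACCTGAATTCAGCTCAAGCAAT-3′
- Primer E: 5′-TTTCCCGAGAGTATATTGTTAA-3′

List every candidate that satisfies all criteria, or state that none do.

None of the candidates satisfy all criteria.

Primer A (26 nt, A=7 T=9 G=5 C=5): 3' end CCG has 3 G/C ✓; longest run = 3 ✓; GC 10/26 = 38.5%, outside 42.6–64.2% ✗ — fails.
Primer B (21 nt, A=4 T=3 G=6 C=8): 3' end GGC has 3 G/C ✓; longest run = 2 ✓; GC 14/21 = 66.7%, outside 42.6–64.2% ✗ — fails.
Primer C (22 nt, A=5 T=9 G=5 C=3): 3' end TCT has 1 G/C, need ≥2 ✗; longest run = 4 ✓; GC 8/22 = 36.4%, outside 42.6–64.2% ✗ — fails.
Primer D (23 nt, A=8 T=6 G=3 C=6): 3' end AAT has 0 G/C, need ≥2 ✗; longest run = 2 ✓; GC 9/23 = 39.1%, outside 42.6–64.2% ✗ — fails.
Primer E (22 nt, A=6 T=9 G=4 C=3): 3' end TAA has 0 G/C, need ≥2 ✗; longest run = 3 ✓; GC 7/22 = 31.8%, outside 42.6–64.2% ✗ — fails.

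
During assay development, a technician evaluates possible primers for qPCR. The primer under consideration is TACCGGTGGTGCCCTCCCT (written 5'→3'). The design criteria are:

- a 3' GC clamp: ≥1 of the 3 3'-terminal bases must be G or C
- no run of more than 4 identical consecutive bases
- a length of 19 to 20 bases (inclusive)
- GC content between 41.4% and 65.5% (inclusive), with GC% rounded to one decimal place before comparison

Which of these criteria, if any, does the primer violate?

Base counts: A=1, T=5, G=5, C=8 (length 19).
GC clamp: 3' end CCT has 2 G/C ✓
homopolymer run: longest run = 3 ✓
length: length 19 ✓
GC content: GC 13/19 = 68.4%, outside 41.4–65.5% ✗

Fails: GC content.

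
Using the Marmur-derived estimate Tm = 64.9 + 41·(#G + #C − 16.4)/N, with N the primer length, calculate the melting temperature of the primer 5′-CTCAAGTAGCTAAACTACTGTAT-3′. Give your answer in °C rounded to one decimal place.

Base counts: A=8, T=7, G=3, C=5; G+C = 8, N = 23.
Tm = 64.9 + 41·(8 − 16.4)/23 = 64.9 + -344.40/23 = 49.9°C.

49.9°C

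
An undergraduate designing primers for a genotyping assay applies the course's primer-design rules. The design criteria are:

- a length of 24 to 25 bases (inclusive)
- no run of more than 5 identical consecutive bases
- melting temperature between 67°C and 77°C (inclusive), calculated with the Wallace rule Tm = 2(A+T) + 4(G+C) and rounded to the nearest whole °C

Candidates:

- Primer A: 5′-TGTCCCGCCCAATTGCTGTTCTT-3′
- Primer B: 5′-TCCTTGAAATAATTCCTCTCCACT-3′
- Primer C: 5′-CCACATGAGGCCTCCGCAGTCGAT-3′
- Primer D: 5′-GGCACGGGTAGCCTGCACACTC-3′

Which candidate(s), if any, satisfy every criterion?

Primer A (23 nt, A=2 T=9 G=4 C=8): length 23, outside 24–25 ✗; longest run = 3 ✓; Tm = 2·11 + 4·12 = 70°C ✓ — fails.
Primer B (24 nt, A=6 T=9 G=1 C=8): length 24 ✓; longest run = 3 ✓; Tm = 2·15 + 4·9 = 66°C, outside 67–77°C ✗ — fails.
Primer C (24 nt, A=5 T=4 G=6 C=9): length 24 ✓; longest run = 2 ✓; Tm = 2·9 + 4·15 = 78°C, outside 67–77°C ✗ — fails.
Primer D (22 nt, A=4 T=3 G=7 C=8): length 22, outside 24–25 ✗; longest run = 3 ✓; Tm = 2·7 + 4·15 = 74°C ✓ — fails.

None of the candidates satisfy all criteria.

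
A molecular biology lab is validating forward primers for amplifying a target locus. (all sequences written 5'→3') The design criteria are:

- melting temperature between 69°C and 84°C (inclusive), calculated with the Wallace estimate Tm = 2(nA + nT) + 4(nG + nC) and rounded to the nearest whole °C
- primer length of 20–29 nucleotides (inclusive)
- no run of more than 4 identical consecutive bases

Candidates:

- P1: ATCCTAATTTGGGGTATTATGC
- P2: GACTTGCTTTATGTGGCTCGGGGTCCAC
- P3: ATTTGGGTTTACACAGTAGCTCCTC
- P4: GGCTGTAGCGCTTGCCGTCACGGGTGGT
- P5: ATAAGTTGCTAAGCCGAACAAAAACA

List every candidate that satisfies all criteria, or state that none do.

P1 (22 nt, A=5 T=9 G=5 C=3): Tm = 2·14 + 4·8 = 60°C, outside 69–84°C ✗; length 22 ✓; longest run = 4 ✓ — fails.
P2 (28 nt, A=3 T=9 G=9 C=7): Tm = 2·12 + 4·16 = 88°C, outside 69–84°C ✗; length 28 ✓; longest run = 4 ✓ — fails.
P3 (25 nt, A=5 T=9 G=5 C=6): Tm = 2·14 + 4·11 = 72°C ✓; length 25 ✓; longest run = 3 ✓ — passes.
P4 (28 nt, A=2 T=7 G=12 C=7): Tm = 2·9 + 4·19 = 94°C, outside 69–84°C ✗; length 28 ✓; longest run = 3 ✓ — fails.
P5 (26 nt, A=13 T=4 G=4 C=5): Tm = 2·17 + 4·9 = 70°C ✓; length 26 ✓; longest run = 5, exceeds 4 ✗ — fails.

P3 only.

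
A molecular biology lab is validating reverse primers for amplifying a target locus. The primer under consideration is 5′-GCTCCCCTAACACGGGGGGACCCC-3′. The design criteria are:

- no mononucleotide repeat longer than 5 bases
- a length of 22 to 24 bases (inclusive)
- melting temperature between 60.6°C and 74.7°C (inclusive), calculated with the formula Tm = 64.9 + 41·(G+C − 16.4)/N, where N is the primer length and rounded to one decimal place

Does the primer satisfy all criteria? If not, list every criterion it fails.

Base counts: A=4, T=2, G=7, C=11 (length 24).
homopolymer run: longest run = 6, exceeds 5 ✗
length: length 24 ✓
Tm: Tm = 64.9 + 41·(18 − 16.4)/24 = 67.6°C ✓

Fails: homopolymer run.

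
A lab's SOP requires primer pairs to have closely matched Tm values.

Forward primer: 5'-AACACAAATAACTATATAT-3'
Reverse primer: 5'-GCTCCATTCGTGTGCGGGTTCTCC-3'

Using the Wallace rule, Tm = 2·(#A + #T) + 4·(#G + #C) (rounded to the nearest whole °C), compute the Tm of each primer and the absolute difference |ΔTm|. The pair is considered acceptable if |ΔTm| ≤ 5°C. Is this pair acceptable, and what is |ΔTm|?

|ΔTm| = 34°C; the pair is not acceptable.

Forward: A=11 T=5 G=0 C=3 → Tm = 2·16 + 4·3 = 44°C.
Reverse: A=1 T=8 G=7 C=8 → Tm = 2·9 + 4·15 = 78°C.
|ΔTm| = |44 − 78| = 34°C, > 5°C.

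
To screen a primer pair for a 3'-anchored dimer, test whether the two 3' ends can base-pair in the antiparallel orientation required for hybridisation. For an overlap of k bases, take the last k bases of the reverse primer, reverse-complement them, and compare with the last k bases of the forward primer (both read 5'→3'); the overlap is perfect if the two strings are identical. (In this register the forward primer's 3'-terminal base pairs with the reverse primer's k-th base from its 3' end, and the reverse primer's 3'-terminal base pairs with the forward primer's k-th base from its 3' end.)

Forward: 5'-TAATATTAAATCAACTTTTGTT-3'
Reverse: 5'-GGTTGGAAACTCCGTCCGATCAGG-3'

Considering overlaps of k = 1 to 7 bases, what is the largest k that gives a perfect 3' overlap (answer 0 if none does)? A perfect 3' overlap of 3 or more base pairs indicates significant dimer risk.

Longest perfect overlap: 0 complementary base pairs; below the dimer-risk threshold (threshold 3).

Last 7 bases (5'→3') — forward …TTTTGTT, reverse …GATCAGG.
Reverse complement of the reverse primer's last 7 bases: CCTGATC; its first k bases are the reverse complement of the reverse primer's last k bases, so a perfect k-base overlap needs the forward primer's last k bases to equal them.
Comparing (forward last k vs required): k=1: T vs C ✗; k=2: TT vs CC ✗; k=3: GTT vs CCT ✗; k=4: TGTT vs CCTG ✗; k=5: TTGTT vs CCTGA ✗; k=6: TTTGTT vs CCTGAT ✗; k=7: TTTTGTT vs CCTGATC ✗.
No overlap length from 1 to 7 is perfect, so the longest perfect 3' overlap is 0.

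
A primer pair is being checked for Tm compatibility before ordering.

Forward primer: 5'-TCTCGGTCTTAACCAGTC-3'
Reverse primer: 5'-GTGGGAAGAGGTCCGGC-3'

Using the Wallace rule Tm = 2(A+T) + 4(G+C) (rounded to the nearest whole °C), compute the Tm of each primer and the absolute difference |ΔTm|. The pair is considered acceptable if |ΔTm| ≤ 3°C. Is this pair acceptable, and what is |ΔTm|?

Forward: A=3 T=6 G=3 C=6 → Tm = 2·9 + 4·9 = 54°C.
Reverse: A=3 T=2 G=9 C=3 → Tm = 2·5 + 4·12 = 58°C.
|ΔTm| = |54 − 58| = 4°C, > 3°C.

|ΔTm| = 4°C; the pair is not acceptable.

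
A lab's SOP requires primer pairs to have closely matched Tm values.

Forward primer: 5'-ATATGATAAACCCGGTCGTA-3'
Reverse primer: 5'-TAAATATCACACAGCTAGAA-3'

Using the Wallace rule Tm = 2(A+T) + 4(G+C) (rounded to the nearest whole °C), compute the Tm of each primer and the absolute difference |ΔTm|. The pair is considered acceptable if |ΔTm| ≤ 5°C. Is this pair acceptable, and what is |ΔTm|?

|ΔTm| = 4°C; the pair is acceptable.

Forward: A=7 T=5 G=4 C=4 → Tm = 2·12 + 4·8 = 56°C.
Reverse: A=10 T=4 G=2 C=4 → Tm = 2·14 + 4·6 = 52°C.
|ΔTm| = |56 − 52| = 4°C, ≤ 5°C.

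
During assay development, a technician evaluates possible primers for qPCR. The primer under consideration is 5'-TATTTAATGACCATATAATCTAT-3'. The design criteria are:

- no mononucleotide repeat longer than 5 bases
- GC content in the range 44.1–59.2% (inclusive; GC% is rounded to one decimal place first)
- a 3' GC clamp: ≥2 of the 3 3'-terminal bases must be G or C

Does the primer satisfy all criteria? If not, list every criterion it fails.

Base counts: A=9, T=10, G=1, C=3 (length 23).
homopolymer run: longest run = 3 ✓
GC content: GC 4/23 = 17.4%, outside 44.1–59.2% ✗
GC clamp: 3' end TAT has 0 G/C, need ≥2 ✗

Fails: GC content, GC clamp.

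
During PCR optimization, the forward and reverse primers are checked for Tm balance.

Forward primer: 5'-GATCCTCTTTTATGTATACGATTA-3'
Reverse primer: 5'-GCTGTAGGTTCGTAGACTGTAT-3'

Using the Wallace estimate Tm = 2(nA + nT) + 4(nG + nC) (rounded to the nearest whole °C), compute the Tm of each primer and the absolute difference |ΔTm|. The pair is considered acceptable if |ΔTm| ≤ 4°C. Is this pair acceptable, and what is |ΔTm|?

|ΔTm| = 2°C; the pair is acceptable.

Forward: A=6 T=11 G=3 C=4 → Tm = 2·17 + 4·7 = 62°C.
Reverse: A=4 T=8 G=7 C=3 → Tm = 2·12 + 4·10 = 64°C.
|ΔTm| = |62 − 64| = 2°C, ≤ 4°C.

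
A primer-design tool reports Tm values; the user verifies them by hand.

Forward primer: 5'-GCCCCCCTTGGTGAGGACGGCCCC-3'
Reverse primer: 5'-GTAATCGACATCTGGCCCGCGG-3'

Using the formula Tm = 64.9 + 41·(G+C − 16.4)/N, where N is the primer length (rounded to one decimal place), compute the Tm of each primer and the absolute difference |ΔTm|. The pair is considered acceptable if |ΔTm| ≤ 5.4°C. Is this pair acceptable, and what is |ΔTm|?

Forward: G+C = 19, N = 24 → Tm = 64.9 + 41·(19 − 16.4)/24 = 69.3°C.
Reverse: G+C = 14, N = 22 → Tm = 64.9 + 41·(14 − 16.4)/22 = 60.4°C.
|ΔTm| = |69.3 − 60.4| = 8.9°C, > 5.4°C.

|ΔTm| = 8.9°C; the pair is not acceptable.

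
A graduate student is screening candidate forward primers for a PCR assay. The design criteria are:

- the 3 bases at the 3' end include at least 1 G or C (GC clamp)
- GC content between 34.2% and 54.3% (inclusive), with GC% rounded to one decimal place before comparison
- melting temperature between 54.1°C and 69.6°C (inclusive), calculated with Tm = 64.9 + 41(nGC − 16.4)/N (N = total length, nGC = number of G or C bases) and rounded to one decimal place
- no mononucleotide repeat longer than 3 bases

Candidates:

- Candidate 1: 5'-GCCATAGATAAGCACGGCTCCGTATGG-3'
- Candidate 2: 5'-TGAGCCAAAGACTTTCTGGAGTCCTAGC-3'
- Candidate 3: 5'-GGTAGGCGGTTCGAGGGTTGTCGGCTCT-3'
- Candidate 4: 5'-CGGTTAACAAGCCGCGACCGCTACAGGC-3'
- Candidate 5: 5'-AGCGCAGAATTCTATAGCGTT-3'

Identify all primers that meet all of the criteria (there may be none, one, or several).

Candidate 1 (27 nt, A=7 T=5 G=8 C=7): 3' end TGG has 2 G/C ✓; GC 15/27 = 55.6%, outside 34.2–54.3% ✗; Tm = 64.9 + 41·(15 − 16.4)/27 = 62.8°C ✓; longest run = 2 ✓ — fails.
Candidate 2 (28 nt, A=7 T=7 G=7 C=7): 3' end AGC has 2 G/C ✓; GC 14/28 = 50.0% ✓; Tm = 64.9 + 41·(14 − 16.4)/28 = 61.4°C ✓; longest run = 3 ✓ — passes.
Candidate 3 (28 nt, A=2 T=8 G=13 C=5): 3' end TCT has 1 G/C ✓; GC 18/28 = 64.3%, outside 34.2–54.3% ✗; Tm = 64.9 + 41·(18 − 16.4)/28 = 67.2°C ✓; longest run = 3 ✓ — fails.
Candidate 4 (28 nt, A=7 T=3 G=8 C=10): 3' end GGC has 3 G/C ✓; GC 18/28 = 64.3%, outside 34.2–54.3% ✗; Tm = 64.9 + 41·(18 − 16.4)/28 = 67.2°C ✓; longest run = 2 ✓ — fails.
Candidate 5 (21 nt, A=6 T=6 G=5 C=4): 3' end GTT has 1 G/C ✓; GC 9/21 = 42.9% ✓; Tm = 64.9 + 41·(9 − 16.4)/21 = 50.5°C, outside 54.1–69.6°C ✗; longest run = 2 ✓ — fails.

Candidate 2 only.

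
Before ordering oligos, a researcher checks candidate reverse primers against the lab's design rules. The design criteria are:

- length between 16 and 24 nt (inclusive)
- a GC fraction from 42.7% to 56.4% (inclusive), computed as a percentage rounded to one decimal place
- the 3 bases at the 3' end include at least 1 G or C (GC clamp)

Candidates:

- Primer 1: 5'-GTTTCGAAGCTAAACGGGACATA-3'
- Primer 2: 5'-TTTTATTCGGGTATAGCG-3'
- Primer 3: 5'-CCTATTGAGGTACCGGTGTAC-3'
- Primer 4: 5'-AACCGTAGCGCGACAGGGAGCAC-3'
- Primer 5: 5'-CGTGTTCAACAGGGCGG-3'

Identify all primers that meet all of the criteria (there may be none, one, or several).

Primer 3 only.

Primer 1 (23 nt, A=8 T=5 G=6 C=4): length 23 ✓; GC 10/23 = 43.5% ✓; 3' end ATA has 0 G/C, need ≥1 ✗ — fails.
Primer 2 (18 nt, A=3 T=8 G=5 C=2): length 18 ✓; GC 7/18 = 38.9%, outside 42.7–56.4% ✗; 3' end GCG has 3 G/C ✓ — fails.
Primer 3 (21 nt, A=4 T=6 G=6 C=5): length 21 ✓; GC 11/21 = 52.4% ✓; 3' end TAC has 1 G/C ✓ — passes.
Primer 4 (23 nt, A=7 T=1 G=8 C=7): length 23 ✓; GC 15/23 = 65.2%, outside 42.7–56.4% ✗; 3' end CAC has 2 G/C ✓ — fails.
Primer 5 (17 nt, A=3 T=3 G=7 C=4): length 17 ✓; GC 11/17 = 64.7%, outside 42.7–56.4% ✗; 3' end CGG has 3 G/C ✓ — fails.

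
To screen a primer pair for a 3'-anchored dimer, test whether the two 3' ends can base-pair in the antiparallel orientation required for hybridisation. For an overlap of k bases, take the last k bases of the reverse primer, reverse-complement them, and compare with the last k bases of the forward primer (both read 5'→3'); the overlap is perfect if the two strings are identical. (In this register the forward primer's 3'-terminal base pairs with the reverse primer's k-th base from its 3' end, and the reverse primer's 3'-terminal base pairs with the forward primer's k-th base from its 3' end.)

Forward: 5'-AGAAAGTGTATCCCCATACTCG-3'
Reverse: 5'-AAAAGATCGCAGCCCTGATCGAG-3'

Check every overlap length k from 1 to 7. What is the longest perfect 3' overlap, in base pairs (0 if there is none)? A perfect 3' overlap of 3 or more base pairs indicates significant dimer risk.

Last 7 bases (5'→3') — forward …ATACTCG, reverse …GATCGAG.
Reverse complement of the reverse primer's last 7 bases: CTCGATC; its first k bases are the reverse complement of the reverse primer's last k bases, so a perfect k-base overlap needs the forward primer's last k bases to equal them.
Comparing (forward last k vs required): k=1: G vs C ✗; k=2: CG vs CT ✗; k=3: TCG vs CTC ✗; k=4: CTCG vs CTCG ✓; k=5: ACTCG vs CTCGA ✗; k=6: TACTCG vs CTCGAT ✗; k=7: ATACTCG vs CTCGATC ✗.
Only k = 4 is perfect, so the longest perfect 3' overlap is 4.

Longest perfect overlap: 4 complementary base pairs; significant dimer risk (threshold 3).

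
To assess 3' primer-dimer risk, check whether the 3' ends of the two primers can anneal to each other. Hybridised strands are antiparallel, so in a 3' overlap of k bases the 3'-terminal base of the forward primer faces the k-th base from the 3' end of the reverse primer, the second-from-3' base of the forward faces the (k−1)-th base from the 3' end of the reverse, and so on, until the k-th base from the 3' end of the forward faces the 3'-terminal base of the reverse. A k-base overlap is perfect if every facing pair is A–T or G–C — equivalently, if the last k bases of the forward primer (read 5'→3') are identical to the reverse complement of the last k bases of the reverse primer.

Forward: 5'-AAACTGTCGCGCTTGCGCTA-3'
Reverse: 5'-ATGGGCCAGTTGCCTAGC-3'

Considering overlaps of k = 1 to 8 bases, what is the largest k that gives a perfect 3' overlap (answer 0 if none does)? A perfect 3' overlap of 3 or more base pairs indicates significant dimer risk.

Longest perfect overlap: 4 complementary base pairs; significant dimer risk (threshold 3).

Last 8 bases (5'→3') — forward …TTGCGCTA, reverse …TGCCTAGC.
Reverse complement of the reverse primer's last 8 bases: GCTAGGCA; its first k bases are the reverse complement of the reverse primer's last k bases, so a perfect k-base overlap needs the forward primer's last k bases to equal them.
Comparing (forward last k vs required): k=1: A vs G ✗; k=2: TA vs GC ✗; k=3: CTA vs GCT ✗; k=4: GCTA vs GCTA ✓; k=5: CGCTA vs GCTAG ✗; k=6: GCGCTA vs GCTAGG ✗; k=7: TGCGCTA vs GCTAGGC ✗; k=8: TTGCGCTA vs GCTAGGCA ✗.
Only k = 4 is perfect, so the longest perfect 3' overlap is 4.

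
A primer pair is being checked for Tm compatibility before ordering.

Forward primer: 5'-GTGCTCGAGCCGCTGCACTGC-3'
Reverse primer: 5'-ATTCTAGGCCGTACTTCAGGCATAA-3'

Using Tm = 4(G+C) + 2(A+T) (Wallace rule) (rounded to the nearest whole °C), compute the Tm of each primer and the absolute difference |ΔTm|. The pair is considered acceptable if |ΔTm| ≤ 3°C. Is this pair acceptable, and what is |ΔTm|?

Forward: A=2 T=4 G=7 C=8 → Tm = 2·6 + 4·15 = 72°C.
Reverse: A=7 T=7 G=5 C=6 → Tm = 2·14 + 4·11 = 72°C.
|ΔTm| = |72 − 72| = 0°C, ≤ 3°C.

|ΔTm| = 0°C; the pair is acceptable.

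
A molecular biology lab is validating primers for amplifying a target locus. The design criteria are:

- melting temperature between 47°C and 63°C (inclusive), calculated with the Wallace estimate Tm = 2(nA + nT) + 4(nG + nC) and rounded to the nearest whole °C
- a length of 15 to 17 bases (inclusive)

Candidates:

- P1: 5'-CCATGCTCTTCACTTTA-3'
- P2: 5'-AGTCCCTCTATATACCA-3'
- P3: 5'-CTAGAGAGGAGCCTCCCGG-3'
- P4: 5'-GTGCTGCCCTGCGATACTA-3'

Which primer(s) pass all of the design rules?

P1 (17 nt, A=3 T=7 G=1 C=6): Tm = 2·10 + 4·7 = 48°C ✓; length 17 ✓ — passes.
P2 (17 nt, A=5 T=5 G=1 C=6): Tm = 2·10 + 4·7 = 48°C ✓; length 17 ✓ — passes.
P3 (19 nt, A=4 T=2 G=7 C=6): Tm = 2·6 + 4·13 = 64°C, outside 47–63°C ✗; length 19, outside 15–17 ✗ — fails.
P4 (19 nt, A=3 T=5 G=5 C=6): Tm = 2·8 + 4·11 = 60°C ✓; length 19, outside 15–17 ✗ — fails.

P1 and P2.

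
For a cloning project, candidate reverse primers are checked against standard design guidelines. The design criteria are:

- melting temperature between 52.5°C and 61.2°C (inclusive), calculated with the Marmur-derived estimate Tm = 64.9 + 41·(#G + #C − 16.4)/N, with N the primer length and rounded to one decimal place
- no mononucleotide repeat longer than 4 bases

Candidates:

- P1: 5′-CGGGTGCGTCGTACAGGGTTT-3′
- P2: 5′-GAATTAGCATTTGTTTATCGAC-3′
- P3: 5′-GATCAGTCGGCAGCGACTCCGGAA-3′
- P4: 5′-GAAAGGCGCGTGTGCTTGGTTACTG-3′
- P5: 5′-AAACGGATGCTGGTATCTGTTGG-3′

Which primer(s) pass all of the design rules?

P1 (21 nt, A=2 T=6 G=9 C=4): Tm = 64.9 + 41·(13 − 16.4)/21 = 58.3°C ✓; longest run = 3 ✓ — passes.
P2 (22 nt, A=6 T=9 G=4 C=3): Tm = 64.9 + 41·(7 − 16.4)/22 = 47.4°C, outside 52.5–61.2°C ✗; longest run = 3 ✓ — fails.
P3 (24 nt, A=6 T=3 G=8 C=7): Tm = 64.9 + 41·(15 − 16.4)/24 = 62.5°C, outside 52.5–61.2°C ✗; longest run = 2 ✓ — fails.
P4 (25 nt, A=4 T=7 G=10 C=4): Tm = 64.9 + 41·(14 − 16.4)/25 = 61.0°C ✓; longest run = 3 ✓ — passes.
P5 (23 nt, A=5 T=7 G=8 C=3): Tm = 64.9 + 41·(11 − 16.4)/23 = 55.3°C ✓; longest run = 3 ✓ — passes.

P1, P4 and P5.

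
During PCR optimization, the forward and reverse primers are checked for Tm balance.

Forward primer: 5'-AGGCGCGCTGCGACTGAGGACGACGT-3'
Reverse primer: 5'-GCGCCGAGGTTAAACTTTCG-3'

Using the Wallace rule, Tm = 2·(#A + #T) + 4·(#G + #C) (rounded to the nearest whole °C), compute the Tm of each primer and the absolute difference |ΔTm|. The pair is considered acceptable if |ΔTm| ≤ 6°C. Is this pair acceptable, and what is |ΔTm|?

|ΔTm| = 26°C; the pair is not acceptable.

Forward: A=5 T=3 G=11 C=7 → Tm = 2·8 + 4·18 = 88°C.
Reverse: A=4 T=5 G=6 C=5 → Tm = 2·9 + 4·11 = 62°C.
|ΔTm| = |88 − 62| = 26°C, > 6°C.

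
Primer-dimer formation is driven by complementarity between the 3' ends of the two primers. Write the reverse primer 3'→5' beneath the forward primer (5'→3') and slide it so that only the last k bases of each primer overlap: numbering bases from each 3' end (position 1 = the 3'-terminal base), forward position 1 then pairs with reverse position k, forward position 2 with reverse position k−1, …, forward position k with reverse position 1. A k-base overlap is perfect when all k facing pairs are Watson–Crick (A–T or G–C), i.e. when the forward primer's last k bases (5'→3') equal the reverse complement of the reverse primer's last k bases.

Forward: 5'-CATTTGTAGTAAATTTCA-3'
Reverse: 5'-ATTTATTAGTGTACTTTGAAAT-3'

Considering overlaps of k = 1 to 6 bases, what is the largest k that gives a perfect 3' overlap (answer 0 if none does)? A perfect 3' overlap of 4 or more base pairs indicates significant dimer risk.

Last 6 bases (5'→3') — forward …ATTTCA, reverse …TGAAAT.
Reverse complement of the reverse primer's last 6 bases: ATTTCA; its first k bases are the reverse complement of the reverse primer's last k bases, so a perfect k-base overlap needs the forward primer's last k bases to equal them.
Comparing (forward last k vs required): k=1: A vs A ✓; k=2: CA vs AT ✗; k=3: TCA vs ATT ✗; k=4: TTCA vs ATTT ✗; k=5: TTTCA vs ATTTC ✗; k=6: ATTTCA vs ATTTCA ✓.
Perfect overlaps at k = 1, 6; the largest is 6.

Longest perfect overlap: 6 complementary base pairs; significant dimer risk (threshold 4).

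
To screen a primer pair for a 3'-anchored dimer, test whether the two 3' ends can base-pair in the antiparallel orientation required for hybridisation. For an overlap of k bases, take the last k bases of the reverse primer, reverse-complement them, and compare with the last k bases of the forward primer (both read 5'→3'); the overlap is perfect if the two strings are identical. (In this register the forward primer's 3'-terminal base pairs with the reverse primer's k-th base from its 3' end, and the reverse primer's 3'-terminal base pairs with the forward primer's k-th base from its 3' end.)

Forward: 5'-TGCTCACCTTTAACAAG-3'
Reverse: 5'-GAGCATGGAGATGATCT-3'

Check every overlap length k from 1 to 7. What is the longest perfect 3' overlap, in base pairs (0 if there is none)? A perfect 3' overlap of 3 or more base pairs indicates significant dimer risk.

Last 7 bases (5'→3') — forward …TAACAAG, reverse …ATGATCT.
Reverse complement of the reverse primer's last 7 bases: AGATCAT; its first k bases are the reverse complement of the reverse primer's last k bases, so a perfect k-base overlap needs the forward primer's last k bases to equal them.
Comparing (forward last k vs required): k=1: G vs A ✗; k=2: AG vs AG ✓; k=3: AAG vs AGA ✗; k=4: CAAG vs AGAT ✗; k=5: ACAAG vs AGATC ✗; k=6: AACAAG vs AGATCA ✗; k=7: TAACAAG vs AGATCAT ✗.
Only k = 2 is perfect, so the longest perfect 3' overlap is 2.

Longest perfect overlap: 2 complementary base pairs; below the dimer-risk threshold (threshold 3).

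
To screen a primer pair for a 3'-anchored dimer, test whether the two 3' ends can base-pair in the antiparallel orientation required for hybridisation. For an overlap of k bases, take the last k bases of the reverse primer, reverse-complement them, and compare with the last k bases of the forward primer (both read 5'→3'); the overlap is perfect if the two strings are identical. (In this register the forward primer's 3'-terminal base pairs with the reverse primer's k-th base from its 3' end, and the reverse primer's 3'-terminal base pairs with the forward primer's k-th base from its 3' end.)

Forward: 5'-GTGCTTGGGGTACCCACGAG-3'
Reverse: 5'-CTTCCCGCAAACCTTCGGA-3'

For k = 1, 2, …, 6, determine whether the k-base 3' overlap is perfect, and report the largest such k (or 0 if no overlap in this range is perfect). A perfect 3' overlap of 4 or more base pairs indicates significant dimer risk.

Last 6 bases (5'→3') — forward …CACGAG, reverse …TTCGGA.
Reverse complement of the reverse primer's last 6 bases: TCCGAA; its first k bases are the reverse complement of the reverse primer's last k bases, so a perfect k-base overlap needs the forward primer's last k bases to equal them.
Comparing (forward last k vs required): k=1: G vs T ✗; k=2: AG vs TC ✗; k=3: GAG vs TCC ✗; k=4: CGAG vs TCCG ✗; k=5: ACGAG vs TCCGA ✗; k=6: CACGAG vs TCCGAA ✗.
No overlap length from 1 to 6 is perfect, so the longest perfect 3' overlap is 0.

Longest perfect overlap: 0 complementary base pairs; below the dimer-risk threshold (threshold 4).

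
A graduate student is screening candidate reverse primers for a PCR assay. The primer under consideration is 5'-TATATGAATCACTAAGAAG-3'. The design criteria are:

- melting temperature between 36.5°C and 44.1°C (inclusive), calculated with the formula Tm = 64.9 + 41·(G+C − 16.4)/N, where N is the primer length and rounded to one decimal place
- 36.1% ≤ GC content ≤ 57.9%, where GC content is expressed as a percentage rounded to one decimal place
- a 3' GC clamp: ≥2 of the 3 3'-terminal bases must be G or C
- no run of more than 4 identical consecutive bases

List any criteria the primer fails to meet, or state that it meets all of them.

Fails: GC content, GC clamp.

Base counts: A=9, T=5, G=3, C=2 (length 19).
Tm: Tm = 64.9 + 41·(5 − 16.4)/19 = 40.3°C ✓
GC content: GC 5/19 = 26.3%, outside 36.1–57.9% ✗
GC clamp: 3' end AAG has 1 G/C, need ≥2 ✗
homopolymer run: longest run = 2 ✓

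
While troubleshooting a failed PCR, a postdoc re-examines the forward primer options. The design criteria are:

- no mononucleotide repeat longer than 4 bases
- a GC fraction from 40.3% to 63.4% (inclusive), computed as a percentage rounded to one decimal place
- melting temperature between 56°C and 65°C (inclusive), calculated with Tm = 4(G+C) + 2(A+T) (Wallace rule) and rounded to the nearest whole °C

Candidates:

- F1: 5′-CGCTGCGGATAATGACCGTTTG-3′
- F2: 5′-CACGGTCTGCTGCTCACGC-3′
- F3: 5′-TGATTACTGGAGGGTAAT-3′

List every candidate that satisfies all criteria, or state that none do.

None of the candidates satisfy all criteria.

F1 (22 nt, A=4 T=6 G=7 C=5): longest run = 3 ✓; GC 12/22 = 54.5% ✓; Tm = 2·10 + 4·12 = 68°C, outside 56–65°C ✗ — fails.
F2 (19 nt, A=2 T=4 G=5 C=8): longest run = 2 ✓; GC 13/19 = 68.4%, outside 40.3–63.4% ✗; Tm = 2·6 + 4·13 = 64°C ✓ — fails.
F3 (18 nt, A=5 T=6 G=6 C=1): longest run = 3 ✓; GC 7/18 = 38.9%, outside 40.3–63.4% ✗; Tm = 2·11 + 4·7 = 50°C, outside 56–65°C ✗ — fails.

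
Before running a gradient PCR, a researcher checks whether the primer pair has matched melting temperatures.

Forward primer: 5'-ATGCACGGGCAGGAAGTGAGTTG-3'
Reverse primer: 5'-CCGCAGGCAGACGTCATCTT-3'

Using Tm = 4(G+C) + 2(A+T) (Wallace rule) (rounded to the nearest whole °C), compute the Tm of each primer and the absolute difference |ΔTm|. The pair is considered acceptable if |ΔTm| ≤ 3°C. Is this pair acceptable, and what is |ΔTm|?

Forward: A=6 T=4 G=10 C=3 → Tm = 2·10 + 4·13 = 72°C.
Reverse: A=4 T=4 G=5 C=7 → Tm = 2·8 + 4·12 = 64°C.
|ΔTm| = |72 − 64| = 8°C, > 3°C.

|ΔTm| = 8°C; the pair is not acceptable.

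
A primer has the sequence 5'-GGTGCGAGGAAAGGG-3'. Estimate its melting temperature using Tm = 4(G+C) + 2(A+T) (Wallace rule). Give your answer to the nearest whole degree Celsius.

Base counts: A=4, T=1, G=9, C=1 (length 15).
Tm = 2·(4+1) + 4·(9+1) = 2·5 + 4·10 = 10 + 40 = 50°C.

50°C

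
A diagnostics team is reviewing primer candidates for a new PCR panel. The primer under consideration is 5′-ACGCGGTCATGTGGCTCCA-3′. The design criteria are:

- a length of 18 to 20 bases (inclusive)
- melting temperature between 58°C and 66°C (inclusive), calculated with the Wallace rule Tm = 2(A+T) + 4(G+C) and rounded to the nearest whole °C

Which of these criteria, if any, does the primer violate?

Base counts: A=3, T=4, G=6, C=6 (length 19).
length: length 19 ✓
Tm: Tm = 2·7 + 4·12 = 62°C ✓

Meets all criteria.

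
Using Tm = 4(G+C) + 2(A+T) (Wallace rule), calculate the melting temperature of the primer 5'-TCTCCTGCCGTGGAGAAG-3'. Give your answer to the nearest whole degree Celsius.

Base counts: A=3, T=4, G=6, C=5 (length 18).
Tm = 2·(3+4) + 4·(6+5) = 2·7 + 4·11 = 14 + 44 = 58°C.

58°C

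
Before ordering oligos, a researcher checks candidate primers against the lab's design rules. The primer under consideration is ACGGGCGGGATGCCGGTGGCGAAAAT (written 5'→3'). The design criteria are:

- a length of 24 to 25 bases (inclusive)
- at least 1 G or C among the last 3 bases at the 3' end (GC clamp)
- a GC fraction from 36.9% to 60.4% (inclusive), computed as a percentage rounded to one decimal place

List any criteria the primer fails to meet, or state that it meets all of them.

Fails: length, GC clamp, GC content.

Base counts: A=6, T=3, G=12, C=5 (length 26).
length: length 26, outside 24–25 ✗
GC clamp: 3' end AAT has 0 G/C, need ≥1 ✗
GC content: GC 17/26 = 65.4%, outside 36.9–60.4% ✗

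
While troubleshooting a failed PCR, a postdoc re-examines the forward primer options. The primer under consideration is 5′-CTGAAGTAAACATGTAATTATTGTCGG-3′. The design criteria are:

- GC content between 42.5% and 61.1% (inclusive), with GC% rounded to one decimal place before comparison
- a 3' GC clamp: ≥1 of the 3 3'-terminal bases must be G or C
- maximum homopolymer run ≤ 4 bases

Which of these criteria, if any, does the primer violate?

Fails: GC content.

Base counts: A=9, T=9, G=6, C=3 (length 27).
GC content: GC 9/27 = 33.3%, outside 42.5–61.1% ✗
GC clamp: 3' end CGG has 3 G/C ✓
homopolymer run: longest run = 3 ✓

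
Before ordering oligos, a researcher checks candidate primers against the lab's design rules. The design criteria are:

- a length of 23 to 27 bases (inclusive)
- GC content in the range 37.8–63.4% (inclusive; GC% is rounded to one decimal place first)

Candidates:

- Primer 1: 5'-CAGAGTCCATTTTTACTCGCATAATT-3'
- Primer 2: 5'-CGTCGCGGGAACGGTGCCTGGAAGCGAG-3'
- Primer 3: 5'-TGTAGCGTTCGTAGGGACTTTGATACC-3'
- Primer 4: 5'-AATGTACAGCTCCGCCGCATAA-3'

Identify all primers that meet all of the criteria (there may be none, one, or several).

Primer 1 (26 nt, A=7 T=10 G=3 C=6): length 26 ✓; GC 9/26 = 34.6%, outside 37.8–63.4% ✗ — fails.
Primer 2 (28 nt, A=5 T=3 G=13 C=7): length 28, outside 23–27 ✗; GC 20/28 = 71.4%, outside 37.8–63.4% ✗ — fails.
Primer 3 (27 nt, A=5 T=9 G=8 C=5): length 27 ✓; GC 13/27 = 48.1% ✓ — passes.
Primer 4 (22 nt, A=7 T=4 G=4 C=7): length 22, outside 23–27 ✗; GC 11/22 = 50.0% ✓ — fails.

Primer 3 only.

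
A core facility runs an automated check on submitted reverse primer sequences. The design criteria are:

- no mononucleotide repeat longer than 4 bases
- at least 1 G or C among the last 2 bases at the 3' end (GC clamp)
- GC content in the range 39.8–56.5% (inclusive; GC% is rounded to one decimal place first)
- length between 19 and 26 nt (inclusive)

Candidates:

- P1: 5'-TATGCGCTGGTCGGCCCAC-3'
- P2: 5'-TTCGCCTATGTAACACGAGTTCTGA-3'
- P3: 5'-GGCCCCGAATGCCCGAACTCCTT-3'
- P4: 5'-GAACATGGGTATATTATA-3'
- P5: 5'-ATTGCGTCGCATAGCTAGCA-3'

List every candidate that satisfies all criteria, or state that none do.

P2 and P5.

P1 (19 nt, A=2 T=4 G=6 C=7): longest run = 3 ✓; 3' end AC has 1 G/C ✓; GC 13/19 = 68.4%, outside 39.8–56.5% ✗; length 19 ✓ — fails.
P2 (25 nt, A=6 T=8 G=5 C=6): longest run = 2 ✓; 3' end GA has 1 G/C ✓; GC 11/25 = 44.0% ✓; length 25 ✓ — passes.
P3 (23 nt, A=4 T=4 G=5 C=10): longest run = 4 ✓; 3' end TT has 0 G/C, need ≥1 ✗; GC 15/23 = 65.2%, outside 39.8–56.5% ✗; length 23 ✓ — fails.
P4 (18 nt, A=7 T=6 G=4 C=1): longest run = 3 ✓; 3' end TA has 0 G/C, need ≥1 ✗; GC 5/18 = 27.8%, outside 39.8–56.5% ✗; length 18, outside 19–26 ✗ — fails.
P5 (20 nt, A=5 T=5 G=5 C=5): longest run = 2 ✓; 3' end CA has 1 G/C ✓; GC 10/20 = 50.0% ✓; length 20 ✓ — passes.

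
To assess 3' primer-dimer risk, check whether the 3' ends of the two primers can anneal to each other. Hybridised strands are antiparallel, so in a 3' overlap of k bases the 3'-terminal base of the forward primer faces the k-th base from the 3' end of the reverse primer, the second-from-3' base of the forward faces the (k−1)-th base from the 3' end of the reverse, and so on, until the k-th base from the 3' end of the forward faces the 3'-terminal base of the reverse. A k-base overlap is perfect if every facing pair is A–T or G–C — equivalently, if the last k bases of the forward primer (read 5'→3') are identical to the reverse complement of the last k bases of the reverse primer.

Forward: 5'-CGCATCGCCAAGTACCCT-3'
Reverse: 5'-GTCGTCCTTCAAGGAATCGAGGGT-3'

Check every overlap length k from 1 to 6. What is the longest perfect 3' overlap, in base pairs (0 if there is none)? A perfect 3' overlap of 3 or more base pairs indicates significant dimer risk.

Longest perfect overlap: 5 complementary base pairs; significant dimer risk (threshold 3).

Last 6 bases (5'→3') — forward …TACCCT, reverse …GAGGGT.
Reverse complement of the reverse primer's last 6 bases: ACCCTC; its first k bases are the reverse complement of the reverse primer's last k bases, so a perfect k-base overlap needs the forward primer's last k bases to equal them.
Comparing (forward last k vs required): k=1: T vs A ✗; k=2: CT vs AC ✗; k=3: CCT vs ACC ✗; k=4: CCCT vs ACCC ✗; k=5: ACCCT vs ACCCT ✓; k=6: TACCCT vs ACCCTC ✗.
Only k = 5 is perfect, so the longest perfect 3' overlap is 5.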